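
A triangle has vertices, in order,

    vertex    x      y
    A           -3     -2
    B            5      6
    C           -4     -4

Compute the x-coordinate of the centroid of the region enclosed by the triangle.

-2/3

Apply Gauss's area formula. First the cross-terms c_i = x_i·y_{i+1} − x_{i+1}·y_i:
  -8, 4, -4  ⇒  2A = -8, A = -4.
Then Σ (x_i + x_{i+1})·c_i = 16, so x̄ = 16 / (6·(-4)) = -2/3.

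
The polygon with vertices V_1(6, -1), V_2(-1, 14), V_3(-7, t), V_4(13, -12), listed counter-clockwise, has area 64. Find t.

The doubled signed area Σ (x_i y_{i+1} − x_{i+1} y_i) is linear in t.
With t=0 it equals 324; the coefficient of t is -14 (from the two edges through V_3).
So -14·t + 324 = 2·64 = 128 ⇒ t = 14.

14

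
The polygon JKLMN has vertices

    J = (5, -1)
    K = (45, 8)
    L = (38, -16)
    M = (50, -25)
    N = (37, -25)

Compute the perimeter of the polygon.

|JK| = √((40)² + (9)²) = √1681 = 41
|KL| = √((-7)² + (-24)²) = √625 = 25
|LM| = √((12)² + (-9)²) = √225 = 15
|MN| = √((-13)² + (0)²) = √169 = 13
|NJ| = √((-32)² + (24)²) = √1600 = 40
Perimeter = 41 + 25 + 15 + 13 + 40 = 134.

134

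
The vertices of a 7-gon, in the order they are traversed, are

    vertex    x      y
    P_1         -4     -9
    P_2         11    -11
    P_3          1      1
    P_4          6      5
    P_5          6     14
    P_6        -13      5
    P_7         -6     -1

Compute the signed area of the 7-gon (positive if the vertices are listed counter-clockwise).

261.5

Apply Gauss's area formula: 2A = Σ (x_i·y_{i+1} − x_{i+1}·y_i), indices taken mod 7.
Cross-terms: 143, 22, -1, 54, 212, 43, 50  ⇒  Σ = 523
Signed area = Σ/2 = 261.5 (positive ⇒ counter-clockwise traversal).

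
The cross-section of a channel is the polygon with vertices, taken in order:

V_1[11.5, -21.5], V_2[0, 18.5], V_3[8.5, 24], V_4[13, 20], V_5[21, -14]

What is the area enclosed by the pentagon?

489.5

Apply the shoelace formula: 2A = Σ (x_i·y_{i+1} − x_{i+1}·y_i), indices taken mod 5.
Cross-terms: 212.75, -157.25, -142, -602, -290.5  ⇒  Σ = -979
Area = |Σ|/2 = 489.5.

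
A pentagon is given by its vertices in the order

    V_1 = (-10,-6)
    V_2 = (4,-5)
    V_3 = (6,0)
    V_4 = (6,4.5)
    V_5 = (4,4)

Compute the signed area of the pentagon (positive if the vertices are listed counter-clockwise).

Σ = (74) + (30) + (27) + (6) + (16) = 153
Signed area = Σ/2 = 76.5 (positive ⇒ counter-clockwise traversal).

76.5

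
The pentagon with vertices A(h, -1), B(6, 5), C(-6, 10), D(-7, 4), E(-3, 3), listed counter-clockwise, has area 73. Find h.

5

The doubled signed area Σ (x_i y_{i+1} − x_{i+1} y_i) is linear in h.
With h=0 it equals 136; the coefficient of h is 2 (from the two edges through A).
So 2·h + 136 = 2·73 = 146 ⇒ h = 5.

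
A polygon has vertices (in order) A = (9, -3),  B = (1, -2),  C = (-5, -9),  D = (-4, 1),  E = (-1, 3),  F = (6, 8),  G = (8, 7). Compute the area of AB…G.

110.5

A→B: (9)(-2) − (1)(-3) = -15
B→C: (1)(-9) − (-5)(-2) = -19
C→D: (-5)(1) − (-4)(-9) = -41
D→E: (-4)(3) − (-1)(1) = -11
E→F: (-1)(8) − (6)(3) = -26
F→G: (6)(7) − (8)(8) = -22
G→A: (8)(-3) − (9)(7) = -87
Σ = -221
Area = |Σ|/2 = 110.5.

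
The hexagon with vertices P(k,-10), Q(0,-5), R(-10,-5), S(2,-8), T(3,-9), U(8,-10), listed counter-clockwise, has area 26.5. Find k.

9

Write out the shoelace sum; only the two edges meeting at P involve k:
2·Area = [(8·(-10) − k·(-10)) + (k·(-5) − 0·(-10))] + 88
       = 5·k + 8 = 53
⇒ k = 9.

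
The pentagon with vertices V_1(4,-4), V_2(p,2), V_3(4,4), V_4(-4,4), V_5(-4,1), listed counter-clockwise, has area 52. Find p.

The doubled signed area Σ (x_i y_{i+1} − x_{i+1} y_i) is linear in p.
With p=0 it equals 56; the coefficient of p is 8 (from the two edges through V_2).
So 8·p + 56 = 2·52 = 104 ⇒ p = 6.

6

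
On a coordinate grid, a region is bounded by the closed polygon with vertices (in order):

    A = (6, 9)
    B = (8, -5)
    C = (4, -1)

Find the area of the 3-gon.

Σ = (-102) + (12) + (42) = -48
Area = |Σ|/2 = 24.

24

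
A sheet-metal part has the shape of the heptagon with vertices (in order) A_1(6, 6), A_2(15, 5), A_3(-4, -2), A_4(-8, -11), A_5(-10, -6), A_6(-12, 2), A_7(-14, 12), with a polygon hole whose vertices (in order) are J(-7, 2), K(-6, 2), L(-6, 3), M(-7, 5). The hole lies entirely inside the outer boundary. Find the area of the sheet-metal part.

232

Outer boundary:
Σ = (-60) + (-10) + (28) + (-62) + (-92) + (-116) + (-156) = -468
Area = |Σ|/2 = 234.
Hole:
Cross-terms: -2, -6, -9, 21  ⇒  Σ = 4
Area = |Σ|/2 = 2.
Net area = 234 − 2 = 232.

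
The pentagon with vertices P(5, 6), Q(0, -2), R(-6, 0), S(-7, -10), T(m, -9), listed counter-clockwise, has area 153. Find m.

The doubled signed area Σ (x_i y_{i+1} − x_{i+1} y_i) is linear in m.
With m=0 it equals 146; the coefficient of m is 16 (from the two edges through T).
So 16·m + 146 = 2·153 = 306 ⇒ m = 10.

10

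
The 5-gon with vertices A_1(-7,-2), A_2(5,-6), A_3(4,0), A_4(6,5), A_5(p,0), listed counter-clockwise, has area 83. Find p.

-10

Write out the shoelace sum; only the two edges meeting at A_5 involve p:
2·Area = [(6·0 − p·5) + (p·(-2) − (-7)·0)] + 96
       = -7·p + 96 = 166
⇒ p = -10.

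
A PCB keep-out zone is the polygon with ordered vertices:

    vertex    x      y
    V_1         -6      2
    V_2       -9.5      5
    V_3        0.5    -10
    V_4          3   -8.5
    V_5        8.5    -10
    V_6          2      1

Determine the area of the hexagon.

94

Apply the shoelace (surveyor's) formula: 2A = Σ (x_i·y_{i+1} − x_{i+1}·y_i), indices taken mod 6.
Σ = (-11) + (92.5) + (25.75) + (42.25) + (28.5) + (10) = 188
Area = |Σ|/2 = 94.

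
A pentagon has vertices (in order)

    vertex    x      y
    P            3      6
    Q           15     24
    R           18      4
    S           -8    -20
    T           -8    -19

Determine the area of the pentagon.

358.5

Σ = (-18) + (-372) + (-328) + (-8) + (9) = -717
Area = |Σ|/2 = 358.5.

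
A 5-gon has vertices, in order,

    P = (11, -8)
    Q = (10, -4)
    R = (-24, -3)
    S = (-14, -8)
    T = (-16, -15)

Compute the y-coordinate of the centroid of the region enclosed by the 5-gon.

-655/87

Apply Gauss's area formula. First the cross-terms c_i = x_i·y_{i+1} − x_{i+1}·y_i:
  36, -126, 150, 82, 293  ⇒  2A = 435, A = 217.5.
Then Σ (y_i + y_{i+1})·c_i = -9825, so ȳ = -9825 / (6·217.5) = -655/87.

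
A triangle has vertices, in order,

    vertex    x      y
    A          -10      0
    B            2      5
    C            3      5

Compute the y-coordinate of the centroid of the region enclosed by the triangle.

10/3

Apply Gauss's area formula. First the cross-terms c_i = x_i·y_{i+1} − x_{i+1}·y_i:
  -50, -5, 50  ⇒  2A = -5, A = -2.5.
Then Σ (y_i + y_{i+1})·c_i = -50, so ȳ = -50 / (6·(-2.5)) = 10/3.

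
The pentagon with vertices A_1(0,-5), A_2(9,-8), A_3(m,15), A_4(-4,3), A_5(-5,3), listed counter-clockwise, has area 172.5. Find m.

The doubled signed area Σ (x_i y_{i+1} − x_{i+1} y_i) is linear in m.
With m=0 it equals 268; the coefficient of m is 11 (from the two edges through A_3).
So 11·m + 268 = 2·172.5 = 345 ⇒ m = 7.

7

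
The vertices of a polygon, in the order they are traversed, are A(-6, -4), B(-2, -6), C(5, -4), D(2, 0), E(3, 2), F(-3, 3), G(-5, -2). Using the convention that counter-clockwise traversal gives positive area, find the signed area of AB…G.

61

A→B: (-6)(-6) − (-2)(-4) = 28
B→C: (-2)(-4) − (5)(-6) = 38
C→D: (5)(0) − (2)(-4) = 8
D→E: (2)(2) − (3)(0) = 4
E→F: (3)(3) − (-3)(2) = 15
F→G: (-3)(-2) − (-5)(3) = 21
G→A: (-5)(-4) − (-6)(-2) = 8
Σ = 122
Signed area = Σ/2 = 61 (positive ⇒ counter-clockwise traversal).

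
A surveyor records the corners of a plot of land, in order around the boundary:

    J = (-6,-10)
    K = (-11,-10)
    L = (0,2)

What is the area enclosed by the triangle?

Apply the shoelace (surveyor's) formula: 2A = Σ (x_i·y_{i+1} − x_{i+1}·y_i), indices taken mod 3.
Cross-terms: -50, -22, 12  ⇒  Σ = -60
Area = |Σ|/2 = 30.

30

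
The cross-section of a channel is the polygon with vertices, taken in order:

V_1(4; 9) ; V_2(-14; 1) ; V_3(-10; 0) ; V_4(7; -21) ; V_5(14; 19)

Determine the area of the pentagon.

413.5

Cross-terms: 130, 10, 210, 427, 50  ⇒  Σ = 827
Area = |Σ|/2 = 413.5.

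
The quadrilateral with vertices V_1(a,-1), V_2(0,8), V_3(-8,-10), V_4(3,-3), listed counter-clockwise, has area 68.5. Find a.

Write out the shoelace sum; only the two edges meeting at V_1 involve a:
2·Area = [(3·(-1) − a·(-3)) + (a·8 − 0·(-1))] + 118
       = 11·a + 115 = 137
⇒ a = 2.

2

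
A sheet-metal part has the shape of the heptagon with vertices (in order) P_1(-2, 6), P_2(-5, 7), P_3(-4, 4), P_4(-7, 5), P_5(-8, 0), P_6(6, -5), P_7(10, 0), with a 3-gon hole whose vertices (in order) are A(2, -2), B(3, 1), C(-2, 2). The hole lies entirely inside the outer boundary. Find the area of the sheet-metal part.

103

Outer boundary:
P_1→P_2: (-2)(7) − (-5)(6) = 16
P_2→P_3: (-5)(4) − (-4)(7) = 8
P_3→P_4: (-4)(5) − (-7)(4) = 8
P_4→P_5: (-7)(0) − (-8)(5) = 40
P_5→P_6: (-8)(-5) − (6)(0) = 40
P_6→P_7: (6)(0) − (10)(-5) = 50
P_7→P_1: (10)(6) − (-2)(0) = 60
Σ = 222
Area = |Σ|/2 = 111.
Hole:
Apply Gauss's area formula: 2A = Σ (x_i·y_{i+1} − x_{i+1}·y_i), indices taken mod 3.
Σ = (8) + (8) + (0) = 16
Area = |Σ|/2 = 8.
Net area = 111 − 8 = 103.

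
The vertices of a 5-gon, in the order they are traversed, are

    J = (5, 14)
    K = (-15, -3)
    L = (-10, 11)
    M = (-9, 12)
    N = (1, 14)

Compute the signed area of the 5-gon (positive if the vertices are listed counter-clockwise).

Apply Gauss's area formula: 2A = Σ (x_i·y_{i+1} − x_{i+1}·y_i), indices taken mod 5.
Σ = (195) + (-195) + (-21) + (-138) + (-56) = -215
Signed area = Σ/2 = -107.5 (negative ⇒ clockwise traversal).

-107.5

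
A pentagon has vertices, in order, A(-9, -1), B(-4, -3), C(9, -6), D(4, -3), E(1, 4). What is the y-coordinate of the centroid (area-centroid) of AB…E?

-16/15

Apply the surveyor's formula. First the cross-terms c_i = x_i·y_{i+1} − x_{i+1}·y_i:
  23, 51, -3, 19, 35  ⇒  2A = 125, A = 62.5.
Then Σ (y_i + y_{i+1})·c_i = -400, so ȳ = -400 / (6·62.5) = -16/15.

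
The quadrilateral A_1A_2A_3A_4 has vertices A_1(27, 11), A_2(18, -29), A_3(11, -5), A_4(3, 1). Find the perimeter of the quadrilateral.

102

|A_1A_2| = √((-9)² + (-40)²) = √1681 = 41
|A_2A_3| = √((-7)² + (24)²) = √625 = 25
|A_3A_4| = √((-8)² + (6)²) = √100 = 10
|A_4A_1| = √((24)² + (10)²) = √676 = 26
Perimeter = 41 + 25 + 10 + 26 = 102.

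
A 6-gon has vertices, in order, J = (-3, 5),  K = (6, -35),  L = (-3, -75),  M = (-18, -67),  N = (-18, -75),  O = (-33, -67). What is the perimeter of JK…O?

202

|JK| = √((9)² + (-40)²) = √1681 = 41
|KL| = √((-9)² + (-40)²) = √1681 = 41
|LM| = √((-15)² + (8)²) = √289 = 17
|MN| = √((0)² + (-8)²) = √64 = 8
|NO| = √((-15)² + (8)²) = √289 = 17
|OJ| = √((30)² + (72)²) = √6084 = 78
Perimeter = 41 + 41 + 17 + 8 + 17 + 78 = 202.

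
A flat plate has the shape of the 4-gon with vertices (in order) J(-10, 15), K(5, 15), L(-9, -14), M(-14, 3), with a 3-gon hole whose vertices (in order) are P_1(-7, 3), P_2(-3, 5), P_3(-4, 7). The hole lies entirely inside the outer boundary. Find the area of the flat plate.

276.5

Outer boundary:
Cross-terms: -225, 65, -223, -180  ⇒  Σ = -563
Area = |Σ|/2 = 281.5.
Hole:
Apply the shoelace formula: 2A = Σ (x_i·y_{i+1} − x_{i+1}·y_i), indices taken mod 3.
Σ = (-26) + (-1) + (37) = 10
Area = |Σ|/2 = 5.
Net area = 281.5 − 5 = 276.5.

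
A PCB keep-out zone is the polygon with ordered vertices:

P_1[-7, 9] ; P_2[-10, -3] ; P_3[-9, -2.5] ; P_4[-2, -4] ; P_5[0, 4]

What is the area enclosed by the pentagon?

80

Σ = (111) + (-2) + (31) + (-8) + (28) = 160
Area = |Σ|/2 = 80.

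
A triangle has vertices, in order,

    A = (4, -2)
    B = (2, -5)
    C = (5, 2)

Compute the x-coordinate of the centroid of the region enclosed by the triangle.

Apply the shoelace (surveyor's) formula. First the cross-terms c_i = x_i·y_{i+1} − x_{i+1}·y_i:
  -16, 29, -18  ⇒  2A = -5, A = -2.5.
Then Σ (x_i + x_{i+1})·c_i = -55, so x̄ = -55 / (6·(-2.5)) = 11/3.

11/3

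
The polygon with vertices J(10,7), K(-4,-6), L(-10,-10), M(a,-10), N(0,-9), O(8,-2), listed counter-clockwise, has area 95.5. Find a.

Write out the shoelace sum; only the two edges meeting at M involve a:
2·Area = [((-10)·(-10) − a·(-10)) + (a·(-9) − 0·(-10))] + 96
       = 1·a + 196 = 191
⇒ a = -5.

-5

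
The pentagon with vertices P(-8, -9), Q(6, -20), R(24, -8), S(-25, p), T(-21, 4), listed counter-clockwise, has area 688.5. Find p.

The doubled signed area Σ (x_i y_{i+1} − x_{i+1} y_i) is linear in p.
With p=0 it equals 567; the coefficient of p is 45 (from the two edges through S).
So 45·p + 567 = 2·688.5 = 1377 ⇒ p = 18.

18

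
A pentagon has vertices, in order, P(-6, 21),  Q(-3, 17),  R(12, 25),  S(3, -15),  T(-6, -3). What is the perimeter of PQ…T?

|PQ| = √((3)² + (-4)²) = √25 = 5
|QR| = √((15)² + (8)²) = √289 = 17
|RS| = √((-9)² + (-40)²) = √1681 = 41
|ST| = √((-9)² + (12)²) = √225 = 15
|TP| = √((0)² + (24)²) = √576 = 24
Perimeter = 5 + 17 + 41 + 15 + 24 = 102.

102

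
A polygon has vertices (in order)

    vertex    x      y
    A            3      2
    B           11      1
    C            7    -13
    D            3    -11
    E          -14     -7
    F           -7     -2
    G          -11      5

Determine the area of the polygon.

248.5

A→B: (3)(1) − (11)(2) = -19
B→C: (11)(-13) − (7)(1) = -150
C→D: (7)(-11) − (3)(-13) = -38
D→E: (3)(-7) − (-14)(-11) = -175
E→F: (-14)(-2) − (-7)(-7) = -21
F→G: (-7)(5) − (-11)(-2) = -57
G→A: (-11)(2) − (3)(5) = -37
Σ = -497
Area = |Σ|/2 = 248.5.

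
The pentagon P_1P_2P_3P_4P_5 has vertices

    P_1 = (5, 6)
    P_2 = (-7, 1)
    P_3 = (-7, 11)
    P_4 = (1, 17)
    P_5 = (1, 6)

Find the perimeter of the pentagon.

|P_1P_2| = √((-12)² + (-5)²) = √169 = 13
|P_2P_3| = √((0)² + (10)²) = √100 = 10
|P_3P_4| = √((8)² + (6)²) = √100 = 10
|P_4P_5| = √((0)² + (-11)²) = √121 = 11
|P_5P_1| = √((4)² + (0)²) = √16 = 4
Perimeter = 13 + 10 + 10 + 11 + 4 = 48.

48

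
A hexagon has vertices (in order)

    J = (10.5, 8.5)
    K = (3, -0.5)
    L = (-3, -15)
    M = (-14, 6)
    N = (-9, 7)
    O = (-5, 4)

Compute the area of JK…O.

Apply the surveyor's formula: 2A = Σ (x_i·y_{i+1} − x_{i+1}·y_i), indices taken mod 6.
Σ = (-30.75) + (-46.5) + (-228) + (-44) + (-1) + (-84.5) = -434.75
Area = |Σ|/2 = 217.375.

217.375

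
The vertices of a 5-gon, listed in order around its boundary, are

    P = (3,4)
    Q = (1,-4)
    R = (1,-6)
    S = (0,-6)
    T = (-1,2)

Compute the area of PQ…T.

20

Apply the shoelace (surveyor's) formula: 2A = Σ (x_i·y_{i+1} − x_{i+1}·y_i), indices taken mod 5.
Σ = (-16) + (-2) + (-6) + (-6) + (-10) = -40
Area = |Σ|/2 = 20.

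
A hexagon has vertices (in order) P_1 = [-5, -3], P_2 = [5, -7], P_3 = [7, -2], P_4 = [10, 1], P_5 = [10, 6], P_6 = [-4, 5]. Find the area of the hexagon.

Cross-terms: 50, 39, 27, 50, 74, 37  ⇒  Σ = 277
Area = |Σ|/2 = 138.5.

138.5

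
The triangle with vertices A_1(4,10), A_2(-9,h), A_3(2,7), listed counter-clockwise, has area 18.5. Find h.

9

The doubled signed area Σ (x_i y_{i+1} − x_{i+1} y_i) is linear in h.
With h=0 it equals 19; the coefficient of h is 2 (from the two edges through A_2).
So 2·h + 19 = 2·18.5 = 37 ⇒ h = 9.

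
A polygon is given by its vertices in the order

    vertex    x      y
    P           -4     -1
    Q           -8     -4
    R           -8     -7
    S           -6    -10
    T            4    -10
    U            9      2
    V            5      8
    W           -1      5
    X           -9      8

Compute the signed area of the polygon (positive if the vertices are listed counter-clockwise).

Apply the shoelace (surveyor's) formula: 2A = Σ (x_i·y_{i+1} − x_{i+1}·y_i), indices taken mod 9.
Σ = (8) + (24) + (38) + (100) + (98) + (62) + (33) + (37) + (41) = 441
Signed area = Σ/2 = 220.5 (positive ⇒ counter-clockwise traversal).

220.5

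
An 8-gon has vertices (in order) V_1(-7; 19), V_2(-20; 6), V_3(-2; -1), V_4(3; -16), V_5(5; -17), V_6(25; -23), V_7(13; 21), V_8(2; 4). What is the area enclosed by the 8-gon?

822

Apply the shoelace formula: 2A = Σ (x_i·y_{i+1} − x_{i+1}·y_i), indices taken mod 8.
Σ = (338) + (32) + (35) + (29) + (310) + (824) + (10) + (66) = 1644
Area = |Σ|/2 = 822.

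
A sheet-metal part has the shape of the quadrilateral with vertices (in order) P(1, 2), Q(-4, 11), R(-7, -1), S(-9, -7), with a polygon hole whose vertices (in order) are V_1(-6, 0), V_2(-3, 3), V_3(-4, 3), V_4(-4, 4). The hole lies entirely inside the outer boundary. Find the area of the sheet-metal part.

Outer boundary:
Cross-terms: 19, 81, 40, -11  ⇒  Σ = 129
Area = |Σ|/2 = 64.5.
Hole:
Σ = (-18) + (3) + (-4) + (24) = 5
Area = |Σ|/2 = 2.5.
Net area = 64.5 − 2.5 = 62.

62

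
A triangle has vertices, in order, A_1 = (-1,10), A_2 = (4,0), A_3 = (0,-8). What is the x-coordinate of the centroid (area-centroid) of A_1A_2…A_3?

1

Apply Gauss's area formula. First the cross-terms c_i = x_i·y_{i+1} − x_{i+1}·y_i:
  -40, -32, -8  ⇒  2A = -80, A = -40.
Then Σ (x_i + x_{i+1})·c_i = -240, so x̄ = -240 / (6·(-40)) = 1.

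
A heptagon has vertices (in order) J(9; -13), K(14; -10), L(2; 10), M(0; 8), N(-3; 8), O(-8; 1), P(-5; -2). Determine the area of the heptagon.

Σ = (92) + (160) + (16) + (24) + (61) + (21) + (83) = 457
Area = |Σ|/2 = 228.5.

228.5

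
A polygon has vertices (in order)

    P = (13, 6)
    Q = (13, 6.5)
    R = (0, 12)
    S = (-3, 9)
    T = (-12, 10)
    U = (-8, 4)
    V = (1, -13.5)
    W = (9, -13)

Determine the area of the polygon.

372

Apply the surveyor's formula: 2A = Σ (x_i·y_{i+1} − x_{i+1}·y_i), indices taken mod 8.
P→Q: (13)(6.5) − (13)(6) = 6.5
Q→R: (13)(12) − (0)(6.5) = 156
R→S: (0)(9) − (-3)(12) = 36
S→T: (-3)(10) − (-12)(9) = 78
T→U: (-12)(4) − (-8)(10) = 32
U→V: (-8)(-13.5) − (1)(4) = 104
V→W: (1)(-13) − (9)(-13.5) = 108.5
W→P: (9)(6) − (13)(-13) = 223
Σ = 744
Area = |Σ|/2 = 372.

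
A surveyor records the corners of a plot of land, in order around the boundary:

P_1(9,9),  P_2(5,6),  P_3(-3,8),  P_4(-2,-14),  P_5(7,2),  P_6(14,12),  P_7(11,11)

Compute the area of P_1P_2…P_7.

148.5

Σ = (9) + (58) + (58) + (94) + (56) + (22) + (0) = 297
Area = |Σ|/2 = 148.5.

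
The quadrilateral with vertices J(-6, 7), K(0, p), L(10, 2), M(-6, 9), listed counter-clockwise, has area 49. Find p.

The doubled signed area Σ (x_i y_{i+1} − x_{i+1} y_i) is linear in p.
With p=0 it equals 114; the coefficient of p is -16 (from the two edges through K).
So -16·p + 114 = 2·49 = 98 ⇒ p = 1.

1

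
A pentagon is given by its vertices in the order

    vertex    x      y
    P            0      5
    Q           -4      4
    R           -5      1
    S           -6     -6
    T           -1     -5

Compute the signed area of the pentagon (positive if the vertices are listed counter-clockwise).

Apply Gauss's area formula: 2A = Σ (x_i·y_{i+1} − x_{i+1}·y_i), indices taken mod 5.
Cross-terms: 20, 16, 36, 24, -5  ⇒  Σ = 91
Signed area = Σ/2 = 45.5 (positive ⇒ counter-clockwise traversal).

45.5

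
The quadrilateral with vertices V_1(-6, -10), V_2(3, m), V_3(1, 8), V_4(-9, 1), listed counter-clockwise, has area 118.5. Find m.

-2

The doubled signed area Σ (x_i y_{i+1} − x_{i+1} y_i) is linear in m.
With m=0 it equals 223; the coefficient of m is -7 (from the two edges through V_2).
So -7·m + 223 = 2·118.5 = 237 ⇒ m = -2.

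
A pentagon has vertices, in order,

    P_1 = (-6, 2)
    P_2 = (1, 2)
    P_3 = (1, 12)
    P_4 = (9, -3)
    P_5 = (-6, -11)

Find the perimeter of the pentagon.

64

|P_1P_2| = √((7)² + (0)²) = √49 = 7
|P_2P_3| = √((0)² + (10)²) = √100 = 10
|P_3P_4| = √((8)² + (-15)²) = √289 = 17
|P_4P_5| = √((-15)² + (-8)²) = √289 = 17
|P_5P_1| = √((0)² + (13)²) = √169 = 13
Perimeter = 7 + 10 + 17 + 17 + 13 = 64.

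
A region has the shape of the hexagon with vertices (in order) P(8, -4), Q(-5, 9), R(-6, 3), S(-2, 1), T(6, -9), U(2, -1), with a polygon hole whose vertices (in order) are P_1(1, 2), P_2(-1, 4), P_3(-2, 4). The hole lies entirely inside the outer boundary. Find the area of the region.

56.5

Outer boundary:
Apply Gauss's area formula: 2A = Σ (x_i·y_{i+1} − x_{i+1}·y_i), indices taken mod 6.
P→Q: (8)(9) − (-5)(-4) = 52
Q→R: (-5)(3) − (-6)(9) = 39
R→S: (-6)(1) − (-2)(3) = 0
S→T: (-2)(-9) − (6)(1) = 12
T→U: (6)(-1) − (2)(-9) = 12
U→P: (2)(-4) − (8)(-1) = 0
Σ = 115
Area = |Σ|/2 = 57.5.
Hole:
Σ = (6) + (4) + (-8) = 2
Area = |Σ|/2 = 1.
Net area = 57.5 − 1 = 56.5.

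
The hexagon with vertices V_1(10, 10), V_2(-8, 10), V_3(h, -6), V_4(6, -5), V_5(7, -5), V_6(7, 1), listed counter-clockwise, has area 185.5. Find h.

0

Write out the shoelace sum; only the two edges meeting at V_3 involve h:
2·Area = [((-8)·(-6) − h·10) + (h·(-5) − 6·(-6))] + 287
       = -15·h + 371 = 371
⇒ h = 0.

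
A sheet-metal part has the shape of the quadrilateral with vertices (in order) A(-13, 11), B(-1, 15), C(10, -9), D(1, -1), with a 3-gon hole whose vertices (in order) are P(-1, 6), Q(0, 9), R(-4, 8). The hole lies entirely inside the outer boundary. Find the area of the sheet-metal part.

158.5

Outer boundary:
Σ = (-184) + (-141) + (-1) + (-2) = -328
Area = |Σ|/2 = 164.
Hole:
Apply the shoelace (surveyor's) formula: 2A = Σ (x_i·y_{i+1} − x_{i+1}·y_i), indices taken mod 3.
P→Q: (-1)(9) − (0)(6) = -9
Q→R: (0)(8) − (-4)(9) = 36
R→P: (-4)(6) − (-1)(8) = -16
Σ = 11
Area = |Σ|/2 = 5.5.
Net area = 164 − 5.5 = 158.5.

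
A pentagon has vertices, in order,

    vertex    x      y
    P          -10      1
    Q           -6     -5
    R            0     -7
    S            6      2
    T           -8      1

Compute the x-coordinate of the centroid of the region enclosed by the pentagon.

-244/123

Apply the shoelace formula. First the cross-terms c_i = x_i·y_{i+1} − x_{i+1}·y_i:
  56, 42, 42, 22, 2  ⇒  2A = 164, A = 82.
Then Σ (x_i + x_{i+1})·c_i = -976, so x̄ = -976 / (6·82) = -244/123.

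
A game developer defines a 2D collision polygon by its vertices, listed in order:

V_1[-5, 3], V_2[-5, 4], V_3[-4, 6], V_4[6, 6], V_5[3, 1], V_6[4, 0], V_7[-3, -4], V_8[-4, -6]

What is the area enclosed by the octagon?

75.5

V_1→V_2: (-5)(4) − (-5)(3) = -5
V_2→V_3: (-5)(6) − (-4)(4) = -14
V_3→V_4: (-4)(6) − (6)(6) = -60
V_4→V_5: (6)(1) − (3)(6) = -12
V_5→V_6: (3)(0) − (4)(1) = -4
V_6→V_7: (4)(-4) − (-3)(0) = -16
V_7→V_8: (-3)(-6) − (-4)(-4) = 2
V_8→V_1: (-4)(3) − (-5)(-6) = -42
Σ = -151
Area = |Σ|/2 = 75.5.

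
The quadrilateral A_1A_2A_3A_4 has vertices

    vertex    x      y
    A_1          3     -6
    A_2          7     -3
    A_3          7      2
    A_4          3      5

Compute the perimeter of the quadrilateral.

|A_1A_2| = √((4)² + (3)²) = √25 = 5
|A_2A_3| = √((0)² + (5)²) = √25 = 5
|A_3A_4| = √((-4)² + (3)²) = √25 = 5
|A_4A_1| = √((0)² + (-11)²) = √121 = 11
Perimeter = 5 + 5 + 5 + 11 = 26.

26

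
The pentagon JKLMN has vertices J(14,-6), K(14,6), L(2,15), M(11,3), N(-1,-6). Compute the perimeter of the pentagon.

72

|JK| = √((0)² + (12)²) = √144 = 12
|KL| = √((-12)² + (9)²) = √225 = 15
|LM| = √((9)² + (-12)²) = √225 = 15
|MN| = √((-12)² + (-9)²) = √225 = 15
|NJ| = √((15)² + (0)²) = √225 = 15
Perimeter = 12 + 15 + 15 + 15 + 15 = 72.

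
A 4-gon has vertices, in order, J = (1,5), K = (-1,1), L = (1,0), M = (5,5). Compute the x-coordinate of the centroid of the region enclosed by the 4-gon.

Apply Gauss's area formula. First the cross-terms c_i = x_i·y_{i+1} − x_{i+1}·y_i:
  6, -1, 5, 20  ⇒  2A = 30, A = 15.
Then Σ (x_i + x_{i+1})·c_i = 150, so x̄ = 150 / (6·15) = 5/3.

5/3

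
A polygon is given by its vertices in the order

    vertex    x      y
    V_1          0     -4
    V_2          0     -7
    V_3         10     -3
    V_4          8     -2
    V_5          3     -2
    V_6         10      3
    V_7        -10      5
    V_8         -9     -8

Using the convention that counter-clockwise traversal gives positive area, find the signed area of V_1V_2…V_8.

167

Apply the shoelace formula: 2A = Σ (x_i·y_{i+1} − x_{i+1}·y_i), indices taken mod 8.
Cross-terms: 0, 70, 4, -10, 29, 80, 125, 36  ⇒  Σ = 334
Signed area = Σ/2 = 167 (positive ⇒ counter-clockwise traversal).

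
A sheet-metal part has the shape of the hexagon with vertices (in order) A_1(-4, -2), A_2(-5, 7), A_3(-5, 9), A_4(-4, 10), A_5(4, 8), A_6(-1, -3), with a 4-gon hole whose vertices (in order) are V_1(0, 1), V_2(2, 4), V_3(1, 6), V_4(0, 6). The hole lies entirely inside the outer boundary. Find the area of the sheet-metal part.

68

Outer boundary:
Cross-terms: -38, -10, -14, -72, -4, -10  ⇒  Σ = -148
Area = |Σ|/2 = 74.
Hole:
Σ = (-2) + (8) + (6) + (0) = 12
Area = |Σ|/2 = 6.
Net area = 74 − 6 = 68.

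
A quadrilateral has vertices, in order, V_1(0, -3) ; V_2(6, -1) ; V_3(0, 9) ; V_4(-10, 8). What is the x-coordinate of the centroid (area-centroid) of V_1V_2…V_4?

-4/3

Apply the shoelace (surveyor's) formula. First the cross-terms c_i = x_i·y_{i+1} − x_{i+1}·y_i:
  18, 54, 90, 30  ⇒  2A = 192, A = 96.
Then Σ (x_i + x_{i+1})·c_i = -768, so x̄ = -768 / (6·96) = -4/3.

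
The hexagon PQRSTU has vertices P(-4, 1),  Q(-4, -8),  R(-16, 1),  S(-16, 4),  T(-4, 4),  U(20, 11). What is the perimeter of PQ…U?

|PQ| = √((0)² + (-9)²) = √81 = 9
|QR| = √((-12)² + (9)²) = √225 = 15
|RS| = √((0)² + (3)²) = √9 = 3
|ST| = √((12)² + (0)²) = √144 = 12
|TU| = √((24)² + (7)²) = √625 = 25
|UP| = √((-24)² + (-10)²) = √676 = 26
Perimeter = 9 + 15 + 3 + 12 + 25 + 26 = 90.

90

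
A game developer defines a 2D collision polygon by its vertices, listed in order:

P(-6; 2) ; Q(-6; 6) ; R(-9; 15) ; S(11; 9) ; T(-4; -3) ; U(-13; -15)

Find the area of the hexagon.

199

Apply the shoelace (surveyor's) formula: 2A = Σ (x_i·y_{i+1} − x_{i+1}·y_i), indices taken mod 6.
Cross-terms: -24, -36, -246, 3, 21, -116  ⇒  Σ = -398
Area = |Σ|/2 = 199.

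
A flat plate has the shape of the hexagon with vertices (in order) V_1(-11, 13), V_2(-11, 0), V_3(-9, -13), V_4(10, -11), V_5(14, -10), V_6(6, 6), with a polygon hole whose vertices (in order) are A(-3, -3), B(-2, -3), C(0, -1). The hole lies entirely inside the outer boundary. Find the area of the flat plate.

427.5

Outer boundary:
Apply the shoelace formula: 2A = Σ (x_i·y_{i+1} − x_{i+1}·y_i), indices taken mod 6.
Cross-terms: 143, 143, 229, 54, 144, 144  ⇒  Σ = 857
Area = |Σ|/2 = 428.5.
Hole:
Apply the shoelace formula: 2A = Σ (x_i·y_{i+1} − x_{i+1}·y_i), indices taken mod 3.
Σ = (3) + (2) + (-3) = 2
Area = |Σ|/2 = 1.
Net area = 428.5 − 1 = 427.5.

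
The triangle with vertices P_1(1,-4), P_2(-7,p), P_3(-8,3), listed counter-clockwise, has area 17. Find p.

Write out the shoelace sum; only the two edges meeting at P_2 involve p:
2·Area = [(1·p − (-7)·(-4)) + ((-7)·3 − (-8)·p)] + 29
       = 9·p + -20 = 34
⇒ p = 6.

6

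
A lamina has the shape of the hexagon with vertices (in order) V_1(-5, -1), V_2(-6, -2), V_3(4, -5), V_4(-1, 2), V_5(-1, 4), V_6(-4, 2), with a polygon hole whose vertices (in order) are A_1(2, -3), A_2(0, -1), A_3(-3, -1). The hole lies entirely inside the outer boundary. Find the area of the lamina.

32.5

Outer boundary:
Apply the surveyor's formula: 2A = Σ (x_i·y_{i+1} − x_{i+1}·y_i), indices taken mod 6.
V_1→V_2: (-5)(-2) − (-6)(-1) = 4
V_2→V_3: (-6)(-5) − (4)(-2) = 38
V_3→V_4: (4)(2) − (-1)(-5) = 3
V_4→V_5: (-1)(4) − (-1)(2) = -2
V_5→V_6: (-1)(2) − (-4)(4) = 14
V_6→V_1: (-4)(-1) − (-5)(2) = 14
Σ = 71
Area = |Σ|/2 = 35.5.
Hole:
Apply the shoelace formula: 2A = Σ (x_i·y_{i+1} − x_{i+1}·y_i), indices taken mod 3.
Σ = (-2) + (-3) + (11) = 6
Area = |Σ|/2 = 3.
Net area = 35.5 − 3 = 32.5.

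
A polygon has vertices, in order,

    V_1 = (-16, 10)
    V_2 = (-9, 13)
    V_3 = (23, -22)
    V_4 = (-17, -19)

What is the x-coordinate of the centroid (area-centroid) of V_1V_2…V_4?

-513/188

Apply the surveyor's formula. First the cross-terms c_i = x_i·y_{i+1} − x_{i+1}·y_i:
  -118, -101, -811, -474  ⇒  2A = -1504, A = -752.
Then Σ (x_i + x_{i+1})·c_i = 12312, so x̄ = 12312 / (6·(-752)) = -513/188.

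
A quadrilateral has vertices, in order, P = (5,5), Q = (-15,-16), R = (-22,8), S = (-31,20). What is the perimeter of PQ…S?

108

|PQ| = √((-20)² + (-21)²) = √841 = 29
|QR| = √((-7)² + (24)²) = √625 = 25
|RS| = √((-9)² + (12)²) = √225 = 15
|SP| = √((36)² + (-15)²) = √1521 = 39
Perimeter = 29 + 25 + 15 + 39 = 108.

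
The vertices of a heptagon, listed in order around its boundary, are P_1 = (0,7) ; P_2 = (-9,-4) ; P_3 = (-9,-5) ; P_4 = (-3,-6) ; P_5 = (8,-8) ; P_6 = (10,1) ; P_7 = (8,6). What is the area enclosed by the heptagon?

189.5

Apply the shoelace (surveyor's) formula: 2A = Σ (x_i·y_{i+1} − x_{i+1}·y_i), indices taken mod 7.
Σ = (63) + (9) + (39) + (72) + (88) + (52) + (56) = 379
Area = |Σ|/2 = 189.5.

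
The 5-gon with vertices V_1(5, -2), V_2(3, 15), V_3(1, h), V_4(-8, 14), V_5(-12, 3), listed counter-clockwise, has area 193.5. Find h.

Write out the shoelace sum; only the two edges meeting at V_3 involve h:
2·Area = [(3·h − 1·15) + (1·14 − (-8)·h)] + 234
       = 11·h + 233 = 387
⇒ h = 14.

14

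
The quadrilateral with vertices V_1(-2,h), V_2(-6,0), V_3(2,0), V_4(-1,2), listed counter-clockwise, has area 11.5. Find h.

The doubled signed area Σ (x_i y_{i+1} − x_{i+1} y_i) is linear in h.
With h=0 it equals 8; the coefficient of h is 5 (from the two edges through V_1).
So 5·h + 8 = 2·11.5 = 23 ⇒ h = 3.

3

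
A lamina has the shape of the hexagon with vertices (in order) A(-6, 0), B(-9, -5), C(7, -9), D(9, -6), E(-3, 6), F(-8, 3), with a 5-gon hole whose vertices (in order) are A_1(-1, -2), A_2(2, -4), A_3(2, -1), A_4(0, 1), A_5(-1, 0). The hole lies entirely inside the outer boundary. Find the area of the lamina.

129.5

Outer boundary:
Cross-terms: 30, 116, 39, 36, 39, 18  ⇒  Σ = 278
Area = |Σ|/2 = 139.
Hole:
Apply the shoelace (surveyor's) formula: 2A = Σ (x_i·y_{i+1} − x_{i+1}·y_i), indices taken mod 5.
A_1→A_2: (-1)(-4) − (2)(-2) = 8
A_2→A_3: (2)(-1) − (2)(-4) = 6
A_3→A_4: (2)(1) − (0)(-1) = 2
A_4→A_5: (0)(0) − (-1)(1) = 1
A_5→A_1: (-1)(-2) − (-1)(0) = 2
Σ = 19
Area = |Σ|/2 = 9.5.
Net area = 139 − 9.5 = 129.5.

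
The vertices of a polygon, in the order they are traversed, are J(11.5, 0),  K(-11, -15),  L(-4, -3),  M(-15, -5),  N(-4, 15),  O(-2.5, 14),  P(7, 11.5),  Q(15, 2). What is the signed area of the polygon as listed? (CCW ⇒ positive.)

-398.125

Σ = (-172.5) + (-27) + (-25) + (-245) + (-18.5) + (-126.75) + (-158.5) + (-23) = -796.25
Signed area = Σ/2 = -398.125 (negative ⇒ clockwise traversal).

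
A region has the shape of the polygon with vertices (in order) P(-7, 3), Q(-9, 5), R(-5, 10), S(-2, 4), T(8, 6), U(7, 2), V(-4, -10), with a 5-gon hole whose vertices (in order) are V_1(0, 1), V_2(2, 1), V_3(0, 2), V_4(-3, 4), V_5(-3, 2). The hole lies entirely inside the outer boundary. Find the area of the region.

Outer boundary:
Apply Gauss's area formula: 2A = Σ (x_i·y_{i+1} − x_{i+1}·y_i), indices taken mod 7.
P→Q: (-7)(5) − (-9)(3) = -8
Q→R: (-9)(10) − (-5)(5) = -65
R→S: (-5)(4) − (-2)(10) = 0
S→T: (-2)(6) − (8)(4) = -44
T→U: (8)(2) − (7)(6) = -26
U→V: (7)(-10) − (-4)(2) = -62
V→P: (-4)(3) − (-7)(-10) = -82
Σ = -287
Area = |Σ|/2 = 143.5.
Hole:
Apply the shoelace (surveyor's) formula: 2A = Σ (x_i·y_{i+1} − x_{i+1}·y_i), indices taken mod 5.
Σ = (-2) + (4) + (6) + (6) + (-3) = 11
Area = |Σ|/2 = 5.5.
Net area = 143.5 − 5.5 = 138.

138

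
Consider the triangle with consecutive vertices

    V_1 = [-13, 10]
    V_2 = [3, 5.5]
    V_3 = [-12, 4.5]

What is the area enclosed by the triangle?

Apply the shoelace (surveyor's) formula: 2A = Σ (x_i·y_{i+1} − x_{i+1}·y_i), indices taken mod 3.
Σ = (-101.5) + (79.5) + (-61.5) = -83.5
Area = |Σ|/2 = 41.75.

41.75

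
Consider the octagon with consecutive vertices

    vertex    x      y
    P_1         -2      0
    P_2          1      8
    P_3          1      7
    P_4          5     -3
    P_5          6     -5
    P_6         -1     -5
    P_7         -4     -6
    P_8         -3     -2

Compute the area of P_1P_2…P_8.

Apply the shoelace formula: 2A = Σ (x_i·y_{i+1} − x_{i+1}·y_i), indices taken mod 8.
Cross-terms: -16, -1, -38, -7, -35, -14, -10, -4  ⇒  Σ = -125
Area = |Σ|/2 = 62.5.

62.5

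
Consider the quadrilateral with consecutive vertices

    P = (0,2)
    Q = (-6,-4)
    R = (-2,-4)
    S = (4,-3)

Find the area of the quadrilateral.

29

Σ = (12) + (16) + (22) + (8) = 58
Area = |Σ|/2 = 29.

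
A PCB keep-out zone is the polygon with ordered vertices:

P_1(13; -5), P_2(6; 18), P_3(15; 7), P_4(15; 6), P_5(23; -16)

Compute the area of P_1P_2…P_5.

132

Apply the surveyor's formula: 2A = Σ (x_i·y_{i+1} − x_{i+1}·y_i), indices taken mod 5.
Σ = (264) + (-228) + (-15) + (-378) + (93) = -264
Area = |Σ|/2 = 132.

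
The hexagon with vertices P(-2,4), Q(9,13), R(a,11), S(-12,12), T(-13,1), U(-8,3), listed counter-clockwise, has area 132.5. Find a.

The doubled signed area Σ (x_i y_{i+1} − x_{i+1} y_i) is linear in a.
With a=0 it equals 256; the coefficient of a is -1 (from the two edges through R).
So -1·a + 256 = 2·132.5 = 265 ⇒ a = -9.

-9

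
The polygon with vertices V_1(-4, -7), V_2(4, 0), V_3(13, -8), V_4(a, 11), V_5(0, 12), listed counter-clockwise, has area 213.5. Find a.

12

The doubled signed area Σ (x_i y_{i+1} − x_{i+1} y_i) is linear in a.
With a=0 it equals 187; the coefficient of a is 20 (from the two edges through V_4).
So 20·a + 187 = 2·213.5 = 427 ⇒ a = 12.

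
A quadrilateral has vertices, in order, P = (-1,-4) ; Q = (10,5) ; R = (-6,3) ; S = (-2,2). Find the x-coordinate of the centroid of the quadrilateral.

Apply the shoelace formula. First the cross-terms c_i = x_i·y_{i+1} − x_{i+1}·y_i:
  35, 60, -6, 10  ⇒  2A = 99, A = 49.5.
Then Σ (x_i + x_{i+1})·c_i = 573, so x̄ = 573 / (6·49.5) = 191/99.

191/99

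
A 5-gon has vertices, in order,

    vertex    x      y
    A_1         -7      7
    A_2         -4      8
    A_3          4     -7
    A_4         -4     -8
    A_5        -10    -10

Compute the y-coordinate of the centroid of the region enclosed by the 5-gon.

-101/51

Apply the shoelace formula. First the cross-terms c_i = x_i·y_{i+1} − x_{i+1}·y_i:
  -28, -4, -60, -40, -140  ⇒  2A = -272, A = -136.
Then Σ (y_i + y_{i+1})·c_i = 1616, so ȳ = 1616 / (6·(-136)) = -101/51.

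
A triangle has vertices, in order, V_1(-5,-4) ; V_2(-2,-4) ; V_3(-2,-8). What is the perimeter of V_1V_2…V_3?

12

|V_1V_2| = √((3)² + (0)²) = √9 = 3
|V_2V_3| = √((0)² + (-4)²) = √16 = 4
|V_3V_1| = √((-3)² + (4)²) = √25 = 5
Perimeter = 3 + 4 + 5 = 12.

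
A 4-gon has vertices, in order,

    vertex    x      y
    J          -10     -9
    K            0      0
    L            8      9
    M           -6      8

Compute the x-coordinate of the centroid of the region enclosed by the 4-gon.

-53/21

Apply the surveyor's formula. First the cross-terms c_i = x_i·y_{i+1} − x_{i+1}·y_i:
  0, 0, 118, 134  ⇒  2A = 252, A = 126.
Then Σ (x_i + x_{i+1})·c_i = -1908, so x̄ = -1908 / (6·126) = -53/21.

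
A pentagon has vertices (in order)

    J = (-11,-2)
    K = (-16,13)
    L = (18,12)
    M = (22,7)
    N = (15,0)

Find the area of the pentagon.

437

Σ = (-175) + (-426) + (-138) + (-105) + (-30) = -874
Area = |Σ|/2 = 437.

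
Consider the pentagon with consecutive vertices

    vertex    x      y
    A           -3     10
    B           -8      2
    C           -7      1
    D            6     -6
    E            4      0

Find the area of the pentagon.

90

Cross-terms: 74, 6, 36, 24, 40  ⇒  Σ = 180
Area = |Σ|/2 = 90.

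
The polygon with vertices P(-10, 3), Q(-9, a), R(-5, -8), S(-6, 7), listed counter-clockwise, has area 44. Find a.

-4

The doubled signed area Σ (x_i y_{i+1} − x_{i+1} y_i) is linear in a.
With a=0 it equals 68; the coefficient of a is -5 (from the two edges through Q).
So -5·a + 68 = 2·44 = 88 ⇒ a = -4.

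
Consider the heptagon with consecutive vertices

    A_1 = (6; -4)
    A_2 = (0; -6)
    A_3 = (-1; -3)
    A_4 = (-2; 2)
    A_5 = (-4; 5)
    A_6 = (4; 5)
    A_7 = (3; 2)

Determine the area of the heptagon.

Σ = (-36) + (-6) + (-8) + (-2) + (-40) + (-7) + (-24) = -123
Area = |Σ|/2 = 61.5.

61.5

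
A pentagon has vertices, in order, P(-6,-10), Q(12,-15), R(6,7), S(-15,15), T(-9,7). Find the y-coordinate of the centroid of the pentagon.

-232/247

Apply the surveyor's formula. First the cross-terms c_i = x_i·y_{i+1} − x_{i+1}·y_i:
  210, 174, 195, 30, 132  ⇒  2A = 741, A = 370.5.
Then Σ (y_i + y_{i+1})·c_i = -2088, so ȳ = -2088 / (6·370.5) = -232/247.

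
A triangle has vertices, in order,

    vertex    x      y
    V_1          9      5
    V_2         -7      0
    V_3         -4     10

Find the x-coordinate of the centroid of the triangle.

Apply the shoelace (surveyor's) formula. First the cross-terms c_i = x_i·y_{i+1} − x_{i+1}·y_i:
  35, -70, -110  ⇒  2A = -145, A = -72.5.
Then Σ (x_i + x_{i+1})·c_i = 290, so x̄ = 290 / (6·(-72.5)) = -2/3.

-2/3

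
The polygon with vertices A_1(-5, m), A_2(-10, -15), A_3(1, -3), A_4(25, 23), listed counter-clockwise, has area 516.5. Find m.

20

The doubled signed area Σ (x_i y_{i+1} − x_{i+1} y_i) is linear in m.
With m=0 it equals 333; the coefficient of m is 35 (from the two edges through A_1).
So 35·m + 333 = 2·516.5 = 1033 ⇒ m = 20.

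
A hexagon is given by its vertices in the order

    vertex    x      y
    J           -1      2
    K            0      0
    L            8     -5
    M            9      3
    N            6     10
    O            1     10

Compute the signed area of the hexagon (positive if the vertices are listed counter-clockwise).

101.5

Apply the shoelace (surveyor's) formula: 2A = Σ (x_i·y_{i+1} − x_{i+1}·y_i), indices taken mod 6.
Σ = (0) + (0) + (69) + (72) + (50) + (12) = 203
Signed area = Σ/2 = 101.5 (positive ⇒ counter-clockwise traversal).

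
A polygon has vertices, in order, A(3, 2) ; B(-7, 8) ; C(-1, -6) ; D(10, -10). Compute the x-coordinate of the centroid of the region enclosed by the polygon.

7/6

Apply the surveyor's formula. First the cross-terms c_i = x_i·y_{i+1} − x_{i+1}·y_i:
  38, 50, 70, 50  ⇒  2A = 208, A = 104.
Then Σ (x_i + x_{i+1})·c_i = 728, so x̄ = 728 / (6·104) = 7/6.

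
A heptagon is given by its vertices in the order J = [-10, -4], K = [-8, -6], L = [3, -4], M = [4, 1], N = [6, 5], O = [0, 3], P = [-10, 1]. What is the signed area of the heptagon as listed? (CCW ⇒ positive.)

104.5

Apply Gauss's area formula: 2A = Σ (x_i·y_{i+1} − x_{i+1}·y_i), indices taken mod 7.
Cross-terms: 28, 50, 19, 14, 18, 30, 50  ⇒  Σ = 209
Signed area = Σ/2 = 104.5 (positive ⇒ counter-clockwise traversal).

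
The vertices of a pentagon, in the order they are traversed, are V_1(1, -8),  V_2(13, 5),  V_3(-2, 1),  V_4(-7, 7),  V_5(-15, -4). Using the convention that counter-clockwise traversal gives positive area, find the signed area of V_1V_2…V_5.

Apply Gauss's area formula: 2A = Σ (x_i·y_{i+1} − x_{i+1}·y_i), indices taken mod 5.
Σ = (109) + (23) + (-7) + (133) + (124) = 382
Signed area = Σ/2 = 191 (positive ⇒ counter-clockwise traversal).

191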